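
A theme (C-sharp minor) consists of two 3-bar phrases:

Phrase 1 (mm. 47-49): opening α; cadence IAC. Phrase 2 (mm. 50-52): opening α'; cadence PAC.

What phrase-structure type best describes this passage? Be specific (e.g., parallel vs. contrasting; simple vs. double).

Phrase 1 ends with an imperfect authentic cadence (weaker) and phrase 2 with a perfect authentic cadence (stronger): antecedent + consequent = a period.
The two phrases open with the same material (α / α'), so the period is parallel.

parallel period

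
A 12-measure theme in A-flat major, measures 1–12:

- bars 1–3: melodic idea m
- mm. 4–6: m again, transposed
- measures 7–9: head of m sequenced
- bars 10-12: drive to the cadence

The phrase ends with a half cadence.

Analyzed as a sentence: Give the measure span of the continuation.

measures 7–12

After the presentation (bars 1–6), the continuation covers the fragmentation through the cadence: bars 7–12.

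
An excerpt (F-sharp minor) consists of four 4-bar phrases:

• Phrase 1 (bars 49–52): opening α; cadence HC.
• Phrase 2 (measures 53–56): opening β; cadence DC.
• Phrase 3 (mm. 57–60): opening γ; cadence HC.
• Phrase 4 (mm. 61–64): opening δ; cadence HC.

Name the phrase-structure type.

Phrase 4 ends with a half cadence, no stronger than phrase 2's deceptive cadence, so the four phrases do not form a double period; nor do phrases 3–4 duplicate 1–2, so it is not a repeated period. With no phrase reaching a conclusive cadence, the passage is a phrase group.

phrase group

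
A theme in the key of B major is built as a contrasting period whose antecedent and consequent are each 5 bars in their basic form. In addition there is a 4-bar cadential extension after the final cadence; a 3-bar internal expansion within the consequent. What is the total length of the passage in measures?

17 measures

Basic contrasting period: 5 + 5 = 10 bars.
10 (basic form) + 4 (cadential extension) + 3 (internal expansion) = 17.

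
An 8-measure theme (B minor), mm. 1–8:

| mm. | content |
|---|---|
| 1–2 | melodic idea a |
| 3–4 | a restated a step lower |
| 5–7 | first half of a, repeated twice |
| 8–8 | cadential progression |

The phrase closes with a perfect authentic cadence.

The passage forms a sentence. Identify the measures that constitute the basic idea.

measures 1–2

The presentation of a sentence is the basic idea (measures 1-2) plus its repetition (mm. 3-4); the basic idea is therefore mm. 1-2.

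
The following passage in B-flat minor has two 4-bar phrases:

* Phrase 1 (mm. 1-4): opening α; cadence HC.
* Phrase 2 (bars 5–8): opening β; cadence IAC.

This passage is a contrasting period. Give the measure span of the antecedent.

measures 1–4

The antecedent is the phrase ending with the weaker cadence (half cadence, phrase 1) and the consequent the one ending more conclusively (imperfect authentic cadence, phrase 2); the antecedent is mm. 1–4.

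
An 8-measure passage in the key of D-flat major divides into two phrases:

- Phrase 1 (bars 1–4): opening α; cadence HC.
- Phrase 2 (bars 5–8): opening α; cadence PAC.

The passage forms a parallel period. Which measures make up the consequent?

The antecedent is the phrase ending with the weaker cadence (half cadence, phrase 1) and the consequent the one ending more conclusively (perfect authentic cadence, phrase 2); the consequent is mm. 5–8.

measures 5–8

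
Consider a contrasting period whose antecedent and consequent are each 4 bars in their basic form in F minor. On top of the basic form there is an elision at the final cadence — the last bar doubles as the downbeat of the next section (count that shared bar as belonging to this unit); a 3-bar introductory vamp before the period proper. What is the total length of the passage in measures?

11 measures

Basic contrasting period: 4 + 4 = 8 bars.
8 (basic form) + 3 (introduction) = 11.
The elision shares a bar with the next section but does not change this unit's count.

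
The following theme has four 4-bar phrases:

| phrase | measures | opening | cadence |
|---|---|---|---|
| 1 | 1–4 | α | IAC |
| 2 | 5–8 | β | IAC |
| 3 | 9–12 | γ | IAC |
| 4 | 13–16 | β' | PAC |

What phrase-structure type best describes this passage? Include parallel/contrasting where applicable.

Four phrases in two halves: the first half (mm. 1-8) ends with an imperfect authentic cadence, the second (bars 9-16) with a perfect authentic cadence — a large antecedent–consequent pair, i.e. a double period.
Phrase 3 begins with different material from phrase 1, making it contrasting.

contrasting double period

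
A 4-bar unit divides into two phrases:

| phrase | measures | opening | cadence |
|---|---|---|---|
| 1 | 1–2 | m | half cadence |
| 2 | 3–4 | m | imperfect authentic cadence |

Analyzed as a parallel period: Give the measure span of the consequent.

The antecedent is the phrase ending with the weaker cadence (half cadence, phrase 1) and the consequent the one ending more conclusively (imperfect authentic cadence, phrase 2); the consequent is bars 3-4.

measures 3–4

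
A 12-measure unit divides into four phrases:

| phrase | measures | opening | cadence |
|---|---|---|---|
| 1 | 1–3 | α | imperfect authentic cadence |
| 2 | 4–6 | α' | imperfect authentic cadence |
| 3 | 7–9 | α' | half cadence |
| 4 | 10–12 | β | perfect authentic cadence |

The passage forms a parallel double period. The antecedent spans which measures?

measures 1–6

In a double period the four phrases pair into a large antecedent (phrases 1–2, ending imperfect authentic cadence) and a large consequent (phrases 3–4, ending perfect authentic cadence). The antecedent spans measures 1–6.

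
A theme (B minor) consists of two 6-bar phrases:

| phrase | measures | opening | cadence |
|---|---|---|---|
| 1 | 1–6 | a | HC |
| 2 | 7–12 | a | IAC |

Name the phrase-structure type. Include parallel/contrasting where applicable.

parallel period

Phrase 1 ends with a half cadence (weaker) and phrase 2 with an imperfect authentic cadence (stronger): antecedent + consequent = a period.
The two phrases open with the same material (a / a), so the period is parallel.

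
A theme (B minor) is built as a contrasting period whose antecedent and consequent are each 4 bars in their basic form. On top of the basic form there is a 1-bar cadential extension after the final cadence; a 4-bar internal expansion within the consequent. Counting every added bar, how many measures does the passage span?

Basic contrasting period: 4 + 4 = 8 bars.
8 (basic form) + 1 (cadential extension) + 4 (internal expansion) = 13.

13 measures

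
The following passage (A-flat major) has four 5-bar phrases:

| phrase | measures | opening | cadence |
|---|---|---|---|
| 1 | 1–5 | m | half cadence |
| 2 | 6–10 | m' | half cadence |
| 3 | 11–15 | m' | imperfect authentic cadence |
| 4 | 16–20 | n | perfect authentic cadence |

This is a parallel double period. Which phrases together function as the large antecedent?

In a double period the first pair of phrases (ending half cadence) is the large antecedent and the second pair (ending perfect authentic cadence) is the large consequent; the antecedent is phrases 1 and 2.

phrases 1 and 2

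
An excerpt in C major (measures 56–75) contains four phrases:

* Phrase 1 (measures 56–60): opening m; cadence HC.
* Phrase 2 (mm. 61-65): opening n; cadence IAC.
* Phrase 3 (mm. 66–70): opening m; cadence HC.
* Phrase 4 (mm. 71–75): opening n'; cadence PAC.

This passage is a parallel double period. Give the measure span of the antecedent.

measures 56–65

In a double period the four phrases pair into a large antecedent (phrases 1–2, ending imperfect authentic cadence) and a large consequent (phrases 3–4, ending perfect authentic cadence). The antecedent spans mm. 56-65.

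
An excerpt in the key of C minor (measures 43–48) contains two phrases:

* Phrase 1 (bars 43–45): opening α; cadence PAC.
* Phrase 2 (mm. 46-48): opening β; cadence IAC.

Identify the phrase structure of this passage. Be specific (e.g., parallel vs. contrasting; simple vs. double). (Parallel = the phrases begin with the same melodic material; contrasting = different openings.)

phrase group

The second phrase closes with an imperfect authentic cadence, which is not stronger than the first phrase's perfect authentic cadence; without a weak→strong cadential pair there is no antecedent–consequent relationship, so this is a phrase group rather than a period.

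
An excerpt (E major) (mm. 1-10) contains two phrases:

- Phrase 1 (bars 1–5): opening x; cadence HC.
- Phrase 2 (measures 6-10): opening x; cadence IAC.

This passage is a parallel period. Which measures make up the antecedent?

measures 1–5

The antecedent is the phrase ending with the weaker cadence (half cadence, phrase 1) and the consequent the one ending more conclusively (imperfect authentic cadence, phrase 2); the antecedent is measures 1–5.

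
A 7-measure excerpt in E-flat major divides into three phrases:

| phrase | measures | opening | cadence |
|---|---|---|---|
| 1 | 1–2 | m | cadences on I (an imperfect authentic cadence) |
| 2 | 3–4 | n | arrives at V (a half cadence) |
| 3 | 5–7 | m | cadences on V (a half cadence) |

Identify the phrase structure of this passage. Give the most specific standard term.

phrase group

The final phrase closes with a half cadence, which is not stronger than the preceding half cadence; the 3 phrases lack an overall antecedent–consequent design and so form a phrase group.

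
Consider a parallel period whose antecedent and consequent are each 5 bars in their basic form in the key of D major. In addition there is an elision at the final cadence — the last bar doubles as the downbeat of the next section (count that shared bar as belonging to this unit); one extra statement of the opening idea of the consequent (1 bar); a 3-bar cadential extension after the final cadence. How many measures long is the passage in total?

Basic parallel period: 5 + 5 = 10 bars.
10 (basic form) + 1 (extra statement) + 3 (cadential extension) = 14.
The elision shares a bar with the next section but does not change this unit's count.

14 measures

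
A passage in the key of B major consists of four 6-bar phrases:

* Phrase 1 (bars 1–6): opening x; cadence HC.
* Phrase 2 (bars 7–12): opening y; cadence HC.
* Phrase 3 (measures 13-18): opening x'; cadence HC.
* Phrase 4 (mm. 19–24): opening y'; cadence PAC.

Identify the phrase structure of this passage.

Four phrases in two halves: the first half (mm. 1-12) ends with a half cadence, the second (measures 13–24) with a perfect authentic cadence — a large antecedent–consequent pair, i.e. a double period.
Phrase 3 begins with the same material as phrase 1, making it parallel.

parallel double period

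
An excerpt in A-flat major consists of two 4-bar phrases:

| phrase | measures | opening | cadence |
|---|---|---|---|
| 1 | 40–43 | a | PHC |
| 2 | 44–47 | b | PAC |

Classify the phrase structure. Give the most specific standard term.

contrasting period

Phrase 1 ends with a Phrygian half cadence (weaker) and phrase 2 with a perfect authentic cadence (stronger): antecedent + consequent = a period.
The two phrases open with different material (a / b), so the period is contrasting.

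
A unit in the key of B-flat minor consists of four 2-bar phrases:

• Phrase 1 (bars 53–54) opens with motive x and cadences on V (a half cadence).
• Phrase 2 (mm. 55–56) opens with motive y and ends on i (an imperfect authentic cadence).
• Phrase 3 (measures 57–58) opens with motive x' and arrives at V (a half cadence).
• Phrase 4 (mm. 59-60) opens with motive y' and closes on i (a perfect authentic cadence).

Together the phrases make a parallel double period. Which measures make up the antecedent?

measures 53–56

In a double period the first pair of phrases (ending imperfect authentic cadence) is the large antecedent and the second pair (ending perfect authentic cadence) is the large consequent; the antecedent is measures 53–56.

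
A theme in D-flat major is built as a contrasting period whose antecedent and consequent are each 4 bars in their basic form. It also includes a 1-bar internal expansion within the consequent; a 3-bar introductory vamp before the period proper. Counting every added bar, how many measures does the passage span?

Basic contrasting period: 4 + 4 = 8 bars.
8 (basic form) + 1 (internal expansion) + 3 (introduction) = 12.

12 measures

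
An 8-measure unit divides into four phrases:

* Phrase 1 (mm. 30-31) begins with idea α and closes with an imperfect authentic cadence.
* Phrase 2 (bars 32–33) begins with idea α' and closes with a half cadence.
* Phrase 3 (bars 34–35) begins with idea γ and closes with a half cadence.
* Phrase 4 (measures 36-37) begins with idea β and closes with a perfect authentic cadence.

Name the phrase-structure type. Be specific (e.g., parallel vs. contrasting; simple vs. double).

Four phrases in two halves: the first half (measures 30-33) ends with a half cadence, the second (mm. 34-37) with a perfect authentic cadence — a large antecedent–consequent pair, i.e. a double period.
Phrase 3 begins with different material from phrase 1, making it contrasting.

contrasting double period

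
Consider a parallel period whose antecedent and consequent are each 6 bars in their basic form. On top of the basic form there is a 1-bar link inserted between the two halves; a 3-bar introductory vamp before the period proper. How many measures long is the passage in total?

16 measures

Basic parallel period: 6 + 6 = 12 bars.
12 (basic form) + 1 (link) + 3 (introduction) = 16.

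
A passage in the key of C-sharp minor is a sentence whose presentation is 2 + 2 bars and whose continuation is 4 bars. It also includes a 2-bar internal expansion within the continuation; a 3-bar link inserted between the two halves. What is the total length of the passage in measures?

Basic sentence: 2 + 2 + 4 = 8 bars.
8 (basic form) + 2 (internal expansion) + 3 (link) = 13.

13 measures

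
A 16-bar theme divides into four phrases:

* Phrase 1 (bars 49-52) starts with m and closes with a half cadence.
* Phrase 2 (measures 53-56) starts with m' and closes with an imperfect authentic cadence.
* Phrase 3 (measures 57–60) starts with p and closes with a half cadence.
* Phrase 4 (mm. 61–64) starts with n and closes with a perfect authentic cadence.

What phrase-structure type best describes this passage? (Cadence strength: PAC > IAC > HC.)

contrasting double period

Four phrases in two halves: the first half (mm. 49–56) ends with an imperfect authentic cadence, the second (bars 57-64) with a perfect authentic cadence — a large antecedent–consequent pair, i.e. a double period.
Phrase 3 begins with different material from phrase 1, making it contrasting.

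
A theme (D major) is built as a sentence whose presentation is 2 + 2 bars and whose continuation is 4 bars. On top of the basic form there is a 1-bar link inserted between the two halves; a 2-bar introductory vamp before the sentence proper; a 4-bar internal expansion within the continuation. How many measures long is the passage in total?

15 measures

Basic sentence: 2 + 2 + 4 = 8 bars.
8 (basic form) + 1 (link) + 2 (introduction) + 4 (internal expansion) = 15.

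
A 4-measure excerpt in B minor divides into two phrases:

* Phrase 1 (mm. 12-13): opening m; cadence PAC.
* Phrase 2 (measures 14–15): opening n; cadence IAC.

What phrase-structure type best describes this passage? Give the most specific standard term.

phrase group

The second phrase closes with an imperfect authentic cadence, which is not stronger than the first phrase's perfect authentic cadence; without a weak→strong cadential pair there is no antecedent–consequent relationship, so this is a phrase group rather than a period.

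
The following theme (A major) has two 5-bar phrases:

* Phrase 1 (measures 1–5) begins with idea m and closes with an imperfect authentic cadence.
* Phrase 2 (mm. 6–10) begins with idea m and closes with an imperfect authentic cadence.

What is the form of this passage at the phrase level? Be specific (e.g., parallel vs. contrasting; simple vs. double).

Both phrases have the same opening (m) and the same cadence (imperfect authentic cadence): the second is a restatement, not a consequent, so this is a repeated phrase rather than a period.

repeated phrase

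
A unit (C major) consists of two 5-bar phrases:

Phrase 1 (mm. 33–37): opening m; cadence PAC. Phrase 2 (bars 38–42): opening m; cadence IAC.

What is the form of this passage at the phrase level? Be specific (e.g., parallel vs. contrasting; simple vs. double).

The second phrase closes with an imperfect authentic cadence, which is not stronger than the first phrase's perfect authentic cadence; without a weak→strong cadential pair there is no antecedent–consequent relationship, so this is a phrase group rather than a period.

phrase group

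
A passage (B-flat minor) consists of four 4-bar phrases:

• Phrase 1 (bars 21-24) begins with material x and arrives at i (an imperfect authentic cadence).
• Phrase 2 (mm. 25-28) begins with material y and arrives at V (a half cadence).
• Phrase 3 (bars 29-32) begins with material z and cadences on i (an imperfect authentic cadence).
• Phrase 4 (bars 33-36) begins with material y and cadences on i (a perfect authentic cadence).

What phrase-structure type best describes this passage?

contrasting double period

Four phrases in two halves: the first half (bars 21–28) ends with a half cadence, the second (mm. 29–36) with a perfect authentic cadence — a large antecedent–consequent pair, i.e. a double period.
Phrase 3 begins with different material from phrase 1, making it contrasting.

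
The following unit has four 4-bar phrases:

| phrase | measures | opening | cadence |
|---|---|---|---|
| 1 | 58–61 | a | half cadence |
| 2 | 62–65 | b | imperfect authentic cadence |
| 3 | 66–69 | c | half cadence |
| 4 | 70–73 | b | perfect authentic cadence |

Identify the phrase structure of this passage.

contrasting double period

Four phrases in two halves: the first half (bars 58–65) ends with an imperfect authentic cadence, the second (measures 66–73) with a perfect authentic cadence — a large antecedent–consequent pair, i.e. a double period.
Phrase 3 begins with different material from phrase 1, making it contrasting.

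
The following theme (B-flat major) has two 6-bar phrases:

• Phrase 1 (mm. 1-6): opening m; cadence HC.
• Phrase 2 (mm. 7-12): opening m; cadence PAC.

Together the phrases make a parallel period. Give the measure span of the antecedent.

The phrase ending with the weaker cadence (half cadence) is the antecedent; the one ending more conclusively (perfect authentic cadence) is the consequent. The antecedent is measures 1–6.

measures 1–6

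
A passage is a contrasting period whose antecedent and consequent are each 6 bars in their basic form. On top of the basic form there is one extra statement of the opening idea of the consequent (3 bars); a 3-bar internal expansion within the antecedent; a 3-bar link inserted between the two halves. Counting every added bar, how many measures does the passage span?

Basic contrasting period: 6 + 6 = 12 bars.
12 (basic form) + 3 (extra statement) + 3 (internal expansion) + 3 (link) = 21.

21 measures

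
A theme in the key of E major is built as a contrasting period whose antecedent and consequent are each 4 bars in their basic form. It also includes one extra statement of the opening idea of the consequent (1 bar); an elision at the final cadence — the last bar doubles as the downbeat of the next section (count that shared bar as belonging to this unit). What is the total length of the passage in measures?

Basic contrasting period: 4 + 4 = 8 bars.
8 (basic form) + 1 (extra statement) = 9.
The elision shares a bar with the next section but does not change this unit's count.

9 measures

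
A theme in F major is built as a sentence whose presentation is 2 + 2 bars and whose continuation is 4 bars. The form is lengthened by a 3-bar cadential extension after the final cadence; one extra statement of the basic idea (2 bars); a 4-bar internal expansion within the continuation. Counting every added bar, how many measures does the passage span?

17 measures

Basic sentence: 2 + 2 + 4 = 8 bars.
8 (basic form) + 3 (cadential extension) + 2 (extra statement) + 4 (internal expansion) = 17.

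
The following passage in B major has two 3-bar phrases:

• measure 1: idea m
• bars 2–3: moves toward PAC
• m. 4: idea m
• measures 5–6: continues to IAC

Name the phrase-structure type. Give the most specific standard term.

The second phrase closes with an imperfect authentic cadence, which is not stronger than the first phrase's perfect authentic cadence; without a weak→strong cadential pair there is no antecedent–consequent relationship, so this is a phrase group rather than a period.

phrase group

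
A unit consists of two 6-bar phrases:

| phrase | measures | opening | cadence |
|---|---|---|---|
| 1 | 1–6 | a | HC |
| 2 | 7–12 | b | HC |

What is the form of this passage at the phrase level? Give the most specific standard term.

phrase group

The second phrase closes with a half cadence, which is not stronger than the first phrase's half cadence; without a weak→strong cadential pair there is no antecedent–consequent relationship, so this is a phrase group rather than a period.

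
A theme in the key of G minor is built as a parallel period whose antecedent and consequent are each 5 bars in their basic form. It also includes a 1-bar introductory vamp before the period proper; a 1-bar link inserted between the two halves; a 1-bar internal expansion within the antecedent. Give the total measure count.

Basic parallel period: 5 + 5 = 10 bars.
10 (basic form) + 1 (introduction) + 1 (link) + 1 (internal expansion) = 13.

13 measures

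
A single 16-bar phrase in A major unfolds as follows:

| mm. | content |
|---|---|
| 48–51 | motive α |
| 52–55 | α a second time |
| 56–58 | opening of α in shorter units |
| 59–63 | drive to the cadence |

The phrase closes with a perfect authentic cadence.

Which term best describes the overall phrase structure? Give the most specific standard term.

sentence

Basic idea (measures 48–51) + its repetition (bars 52–55) form the presentation; fragmentation and cadence (bars 56-63) form the continuation — the 16-bar whole is a sentence.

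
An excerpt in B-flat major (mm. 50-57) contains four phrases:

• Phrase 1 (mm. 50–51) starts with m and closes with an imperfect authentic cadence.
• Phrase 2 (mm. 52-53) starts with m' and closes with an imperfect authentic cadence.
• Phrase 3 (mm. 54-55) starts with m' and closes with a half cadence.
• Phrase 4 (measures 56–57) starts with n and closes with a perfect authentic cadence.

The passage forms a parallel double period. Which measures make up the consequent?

In a double period the first pair of phrases (ending imperfect authentic cadence) is the large antecedent and the second pair (ending perfect authentic cadence) is the large consequent; the consequent is measures 54–57.

measures 54–57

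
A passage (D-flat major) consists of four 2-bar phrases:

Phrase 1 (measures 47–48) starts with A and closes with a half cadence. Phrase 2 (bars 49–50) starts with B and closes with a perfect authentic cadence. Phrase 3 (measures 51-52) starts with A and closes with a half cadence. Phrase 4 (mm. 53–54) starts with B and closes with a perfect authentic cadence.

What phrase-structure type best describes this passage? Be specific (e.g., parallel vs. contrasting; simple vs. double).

repeated period

The cadence pattern HC–PAC–HC–PAC is weak–strong twice, and phrases 3–4 restate phrases 1–2: a period heard twice, not a double period (which would end weakly at phrase 2).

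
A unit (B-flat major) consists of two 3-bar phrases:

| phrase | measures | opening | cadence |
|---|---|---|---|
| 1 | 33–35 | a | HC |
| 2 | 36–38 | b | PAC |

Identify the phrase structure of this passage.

Phrase 1 ends with a half cadence (weaker) and phrase 2 with a perfect authentic cadence (stronger): antecedent + consequent = a period.
The two phrases open with different material (a / b), so the period is contrasting.

contrasting period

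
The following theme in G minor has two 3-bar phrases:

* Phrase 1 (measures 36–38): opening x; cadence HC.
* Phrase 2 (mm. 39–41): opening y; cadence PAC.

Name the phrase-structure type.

Phrase 1 ends with a half cadence (weaker) and phrase 2 with a perfect authentic cadence (stronger): antecedent + consequent = a period.
The two phrases open with different material (x / y), so the period is contrasting.

contrasting period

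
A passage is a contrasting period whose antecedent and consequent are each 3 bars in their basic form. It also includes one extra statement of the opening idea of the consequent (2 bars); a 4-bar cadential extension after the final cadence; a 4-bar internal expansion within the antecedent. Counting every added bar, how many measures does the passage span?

Basic contrasting period: 3 + 3 = 6 bars.
6 (basic form) + 2 (extra statement) + 4 (cadential extension) + 4 (internal expansion) = 16.

16 measures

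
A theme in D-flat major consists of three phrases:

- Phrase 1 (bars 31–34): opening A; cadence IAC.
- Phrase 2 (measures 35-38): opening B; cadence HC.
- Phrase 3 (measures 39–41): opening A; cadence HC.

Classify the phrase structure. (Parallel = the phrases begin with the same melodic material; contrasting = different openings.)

The final phrase closes with a half cadence, which is not stronger than the preceding half cadence; the 3 phrases lack an overall antecedent–consequent design and so form a phrase group.

phrase group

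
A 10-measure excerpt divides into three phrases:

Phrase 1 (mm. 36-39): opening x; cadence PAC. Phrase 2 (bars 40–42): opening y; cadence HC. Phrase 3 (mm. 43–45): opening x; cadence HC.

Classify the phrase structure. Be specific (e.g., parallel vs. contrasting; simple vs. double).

The final phrase closes with a half cadence, which is not stronger than the preceding half cadence; the 3 phrases lack an overall antecedent–consequent design and so form a phrase group.

phrase group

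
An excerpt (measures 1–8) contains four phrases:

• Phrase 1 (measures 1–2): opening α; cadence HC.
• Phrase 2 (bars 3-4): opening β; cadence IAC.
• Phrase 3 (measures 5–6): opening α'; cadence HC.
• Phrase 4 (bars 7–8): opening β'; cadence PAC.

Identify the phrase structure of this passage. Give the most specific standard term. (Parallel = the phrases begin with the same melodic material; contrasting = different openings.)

parallel double period

Four phrases in two halves: the first half (mm. 1-4) ends with an imperfect authentic cadence, the second (bars 5–8) with a perfect authentic cadence — a large antecedent–consequent pair, i.e. a double period.
Phrase 3 begins with the same material as phrase 1, making it parallel.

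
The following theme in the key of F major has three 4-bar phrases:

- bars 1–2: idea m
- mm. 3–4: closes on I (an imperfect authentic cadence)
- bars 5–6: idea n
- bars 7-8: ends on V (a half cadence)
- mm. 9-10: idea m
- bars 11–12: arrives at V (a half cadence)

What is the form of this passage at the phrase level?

The final phrase closes with a half cadence, which is not stronger than the preceding half cadence; the 3 phrases lack an overall antecedent–consequent design and so form a phrase group.

phrase group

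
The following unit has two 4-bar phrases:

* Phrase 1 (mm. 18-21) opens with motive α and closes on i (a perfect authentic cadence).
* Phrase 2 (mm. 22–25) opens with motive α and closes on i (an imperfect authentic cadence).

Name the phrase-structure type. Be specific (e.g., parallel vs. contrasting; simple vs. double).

The second phrase closes with an imperfect authentic cadence, which is not stronger than the first phrase's perfect authentic cadence; without a weak→strong cadential pair there is no antecedent–consequent relationship, so this is a phrase group rather than a period.

phrase group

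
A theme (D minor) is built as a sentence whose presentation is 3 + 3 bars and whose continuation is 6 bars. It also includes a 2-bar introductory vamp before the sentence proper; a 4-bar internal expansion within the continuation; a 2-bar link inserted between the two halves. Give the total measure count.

Basic sentence: 3 + 3 + 6 = 12 bars.
12 (basic form) + 2 (introduction) + 4 (internal expansion) + 2 (link) = 20.

20 measures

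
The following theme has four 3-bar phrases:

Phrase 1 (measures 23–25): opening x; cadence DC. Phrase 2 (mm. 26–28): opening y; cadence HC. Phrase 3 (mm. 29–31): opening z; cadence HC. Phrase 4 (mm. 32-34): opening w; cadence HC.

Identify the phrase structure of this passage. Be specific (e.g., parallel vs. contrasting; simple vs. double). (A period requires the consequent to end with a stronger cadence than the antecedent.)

phrase group

Phrase 4 ends with a half cadence, no stronger than phrase 2's half cadence, so the four phrases do not form a double period; nor do phrases 3–4 duplicate 1–2, so it is not a repeated period. With no phrase reaching a conclusive cadence, the passage is a phrase group.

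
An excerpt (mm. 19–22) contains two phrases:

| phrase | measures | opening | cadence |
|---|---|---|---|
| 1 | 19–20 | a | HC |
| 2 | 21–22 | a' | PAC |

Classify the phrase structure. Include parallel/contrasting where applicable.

parallel period

Phrase 1 ends with a half cadence (weaker) and phrase 2 with a perfect authentic cadence (stronger): antecedent + consequent = a period.
The two phrases open with the same material (a / a'), so the period is parallel.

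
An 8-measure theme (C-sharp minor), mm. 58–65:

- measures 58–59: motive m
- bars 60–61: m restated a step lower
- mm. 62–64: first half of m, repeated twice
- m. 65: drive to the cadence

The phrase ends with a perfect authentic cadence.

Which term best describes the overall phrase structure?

sentence

Basic idea (bars 58–59) + its repetition (mm. 60-61) form the presentation; fragmentation and cadence (mm. 62–65) form the continuation — the 8-bar whole is a sentence.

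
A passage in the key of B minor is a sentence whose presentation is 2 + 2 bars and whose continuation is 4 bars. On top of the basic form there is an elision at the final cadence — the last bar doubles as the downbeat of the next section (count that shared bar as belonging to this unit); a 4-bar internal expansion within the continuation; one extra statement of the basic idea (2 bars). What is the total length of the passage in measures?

Basic sentence: 2 + 2 + 4 = 8 bars.
8 (basic form) + 4 (internal expansion) + 2 (extra statement) = 14.
The elision shares a bar with the next section but does not change this unit's count.

14 measures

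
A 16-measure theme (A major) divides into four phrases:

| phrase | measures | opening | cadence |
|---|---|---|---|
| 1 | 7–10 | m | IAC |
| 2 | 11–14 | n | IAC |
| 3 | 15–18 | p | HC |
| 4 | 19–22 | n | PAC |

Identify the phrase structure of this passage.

contrasting double period

Four phrases in two halves: the first half (measures 7–14) ends with an imperfect authentic cadence, the second (mm. 15–22) with a perfect authentic cadence — a large antecedent–consequent pair, i.e. a double period.
Phrase 3 begins with different material from phrase 1, making it contrasting.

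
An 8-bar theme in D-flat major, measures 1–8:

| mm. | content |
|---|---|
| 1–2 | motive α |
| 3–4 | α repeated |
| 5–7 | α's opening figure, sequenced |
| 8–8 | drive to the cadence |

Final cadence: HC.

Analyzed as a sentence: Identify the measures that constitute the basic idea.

The presentation of a sentence is the basic idea (mm. 1-2) plus its repetition (mm. 3-4); the basic idea is therefore bars 1-2.

measures 1–2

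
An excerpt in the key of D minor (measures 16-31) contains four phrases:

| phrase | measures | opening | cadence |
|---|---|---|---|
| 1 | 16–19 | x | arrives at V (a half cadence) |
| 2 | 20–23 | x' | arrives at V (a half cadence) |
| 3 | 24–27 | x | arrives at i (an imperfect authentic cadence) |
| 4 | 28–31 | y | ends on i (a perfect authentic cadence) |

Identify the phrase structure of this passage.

Four phrases in two halves: the first half (bars 16-23) ends with a half cadence, the second (bars 24–31) with a perfect authentic cadence — a large antecedent–consequent pair, i.e. a double period.
Phrase 3 begins with the same material as phrase 1, making it parallel.

parallel double period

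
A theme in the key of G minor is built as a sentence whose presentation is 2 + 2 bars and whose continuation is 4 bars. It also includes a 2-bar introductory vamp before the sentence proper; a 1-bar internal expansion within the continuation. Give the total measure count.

11 measures

Basic sentence: 2 + 2 + 4 = 8 bars.
8 (basic form) + 2 (introduction) + 1 (internal expansion) = 11.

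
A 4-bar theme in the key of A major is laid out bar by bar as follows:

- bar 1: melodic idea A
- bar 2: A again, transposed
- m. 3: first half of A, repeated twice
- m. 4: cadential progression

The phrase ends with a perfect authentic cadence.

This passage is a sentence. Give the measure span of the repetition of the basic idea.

The presentation of a sentence is the basic idea (bar 1) plus its repetition (bar 2); the repetition of the basic idea is therefore m. 2.

measures 2–2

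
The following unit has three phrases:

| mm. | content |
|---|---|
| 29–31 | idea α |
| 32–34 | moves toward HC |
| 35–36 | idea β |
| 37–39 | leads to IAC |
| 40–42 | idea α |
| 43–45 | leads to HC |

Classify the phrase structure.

The final phrase closes with a half cadence, which is not stronger than the preceding imperfect authentic cadence; the 3 phrases lack an overall antecedent–consequent design and so form a phrase group.

phrase group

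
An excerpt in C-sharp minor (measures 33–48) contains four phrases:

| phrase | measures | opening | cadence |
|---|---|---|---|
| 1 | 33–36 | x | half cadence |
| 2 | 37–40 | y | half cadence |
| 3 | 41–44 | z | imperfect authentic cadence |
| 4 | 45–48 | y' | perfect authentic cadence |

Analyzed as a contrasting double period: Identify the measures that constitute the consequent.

measures 41–48

In a double period the four phrases pair into a large antecedent (phrases 1–2, ending half cadence) and a large consequent (phrases 3–4, ending perfect authentic cadence). The consequent spans measures 41–48.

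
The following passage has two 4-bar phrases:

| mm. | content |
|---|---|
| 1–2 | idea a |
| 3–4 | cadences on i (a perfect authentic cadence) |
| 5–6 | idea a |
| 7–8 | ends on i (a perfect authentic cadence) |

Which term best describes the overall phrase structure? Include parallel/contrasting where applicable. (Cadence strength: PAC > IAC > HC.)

repeated phrase

Both phrases have the same opening (a) and the same cadence (perfect authentic cadence): the second is a restatement, not a consequent, so this is a repeated phrase rather than a period.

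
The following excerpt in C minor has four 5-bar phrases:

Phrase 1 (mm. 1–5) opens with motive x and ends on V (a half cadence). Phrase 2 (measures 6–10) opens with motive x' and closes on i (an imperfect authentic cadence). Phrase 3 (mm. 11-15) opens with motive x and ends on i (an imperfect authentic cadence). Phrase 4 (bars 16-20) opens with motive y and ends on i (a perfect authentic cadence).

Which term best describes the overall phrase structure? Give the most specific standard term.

parallel double period

Four phrases in two halves: the first half (bars 1-10) ends with an imperfect authentic cadence, the second (mm. 11–20) with a perfect authentic cadence — a large antecedent–consequent pair, i.e. a double period.
Phrase 3 begins with the same material as phrase 1, making it parallel.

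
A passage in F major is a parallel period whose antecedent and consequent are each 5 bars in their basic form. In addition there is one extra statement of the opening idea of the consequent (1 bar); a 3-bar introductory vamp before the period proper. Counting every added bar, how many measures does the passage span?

Basic parallel period: 5 + 5 = 10 bars.
10 (basic form) + 1 (extra statement) + 3 (introduction) = 14.

14 measures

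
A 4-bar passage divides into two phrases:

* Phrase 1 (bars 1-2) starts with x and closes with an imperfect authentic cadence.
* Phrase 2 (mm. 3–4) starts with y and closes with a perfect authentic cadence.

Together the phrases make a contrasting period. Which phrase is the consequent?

The phrase ending with the weaker cadence (imperfect authentic cadence) is the antecedent; the one ending more conclusively (perfect authentic cadence) is the consequent. The consequent is phrase 2.

phrase 2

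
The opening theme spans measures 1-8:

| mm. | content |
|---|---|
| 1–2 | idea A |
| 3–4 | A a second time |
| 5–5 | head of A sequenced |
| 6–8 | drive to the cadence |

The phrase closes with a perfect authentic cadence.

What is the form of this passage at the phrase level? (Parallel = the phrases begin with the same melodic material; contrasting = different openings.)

Basic idea (mm. 1–2) + its repetition (measures 3-4) form the presentation; fragmentation and cadence (mm. 5–8) form the continuation — the 8-bar whole is a sentence.

sentence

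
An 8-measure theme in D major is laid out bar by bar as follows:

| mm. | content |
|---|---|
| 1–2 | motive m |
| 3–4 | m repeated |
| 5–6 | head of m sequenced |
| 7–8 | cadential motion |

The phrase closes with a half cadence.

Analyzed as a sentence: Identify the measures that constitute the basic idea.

The presentation of a sentence is the basic idea (mm. 1–2) plus its repetition (mm. 3–4); the basic idea is therefore mm. 1–2.

measures 1–2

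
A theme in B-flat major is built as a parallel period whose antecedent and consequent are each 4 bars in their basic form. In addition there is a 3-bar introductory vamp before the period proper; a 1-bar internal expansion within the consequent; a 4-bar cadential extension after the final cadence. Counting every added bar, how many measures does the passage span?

Basic parallel period: 4 + 4 = 8 bars.
8 (basic form) + 3 (introduction) + 1 (internal expansion) + 4 (cadential extension) = 16.

16 measures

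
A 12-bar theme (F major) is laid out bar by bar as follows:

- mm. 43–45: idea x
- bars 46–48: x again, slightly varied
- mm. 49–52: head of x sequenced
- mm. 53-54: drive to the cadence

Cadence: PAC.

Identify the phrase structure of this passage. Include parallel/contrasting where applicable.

sentence

Basic idea (mm. 43–45) + its repetition (mm. 46–48) form the presentation; fragmentation and cadence (bars 49-54) form the continuation — the 12-bar whole is a sentence.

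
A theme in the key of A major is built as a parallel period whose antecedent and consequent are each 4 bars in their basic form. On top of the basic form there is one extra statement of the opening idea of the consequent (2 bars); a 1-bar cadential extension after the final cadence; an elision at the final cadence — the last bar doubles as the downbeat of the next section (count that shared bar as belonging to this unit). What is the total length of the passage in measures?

Basic parallel period: 4 + 4 = 8 bars.
8 (basic form) + 2 (extra statement) + 1 (cadential extension) = 11.
The elision shares a bar with the next section but does not change this unit's count.

11 measures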